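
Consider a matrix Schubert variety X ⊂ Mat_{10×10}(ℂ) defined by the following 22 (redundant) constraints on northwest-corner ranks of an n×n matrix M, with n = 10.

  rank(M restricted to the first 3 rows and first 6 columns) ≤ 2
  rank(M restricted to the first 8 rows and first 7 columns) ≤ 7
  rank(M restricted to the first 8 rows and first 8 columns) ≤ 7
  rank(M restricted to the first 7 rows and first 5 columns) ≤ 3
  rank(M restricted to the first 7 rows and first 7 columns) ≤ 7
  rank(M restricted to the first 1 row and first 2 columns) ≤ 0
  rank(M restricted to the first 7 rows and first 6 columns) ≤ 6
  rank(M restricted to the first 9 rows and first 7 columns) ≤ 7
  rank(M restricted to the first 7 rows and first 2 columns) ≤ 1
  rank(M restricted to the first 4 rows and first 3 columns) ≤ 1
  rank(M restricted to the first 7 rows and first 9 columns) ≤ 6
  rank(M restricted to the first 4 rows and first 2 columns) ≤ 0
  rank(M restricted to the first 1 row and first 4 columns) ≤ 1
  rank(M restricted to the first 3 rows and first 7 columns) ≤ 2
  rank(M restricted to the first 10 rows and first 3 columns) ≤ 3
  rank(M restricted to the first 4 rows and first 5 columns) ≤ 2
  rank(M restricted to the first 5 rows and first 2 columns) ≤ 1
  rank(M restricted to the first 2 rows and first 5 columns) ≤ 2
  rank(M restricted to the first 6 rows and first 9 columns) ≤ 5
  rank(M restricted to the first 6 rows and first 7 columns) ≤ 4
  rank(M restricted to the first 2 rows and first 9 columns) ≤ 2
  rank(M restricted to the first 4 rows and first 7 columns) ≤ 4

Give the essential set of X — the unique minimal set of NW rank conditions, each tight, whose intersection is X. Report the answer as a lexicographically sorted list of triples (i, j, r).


Propagating the 22 rank bounds to every northwest block:

  i=1: 0, 0, 1, 1, 1, 1, 1, 1, 1, 1
  i=2: 0, 0, 1, 2, 2, 2, 2, 2, 2, 2
  i=3: 0, 0, 1, 2, 2, 2, 2, 3, 3, 3
  i=4: 0, 0, 1, 2, 2, 3, 3, 4, 4, 4
  i=5: 1, 1, 2, 3, 3, 4, 4, 5, 5, 5
  i=6: 1, 1, 2, 3, 3, 4, 4, 5, 5, 6
  i=7: 1, 1, 2, 3, 3, 4, 5, 6, 6, 7
  i=8: 1, 2, 3, 4, 4, 5, 6, 7, 7, 8
  i=9: 1, 2, 3, 4, 5, 6, 7, 8, 8, 9
  i=10: 1, 2, 3, 4, 5, 6, 7, 8, 9, 10

hence w(1..10) = (3, 4, 8, 6, 1, 10, 7, 2, 5, 9).

ℓ(w)=18; the 7 essential cells (i,j,r):

[(3, 7, 2), (4, 2, 0), (4, 5, 2), (6, 7, 4), (6, 9, 5), (7, 2, 1), (7, 5, 3)]


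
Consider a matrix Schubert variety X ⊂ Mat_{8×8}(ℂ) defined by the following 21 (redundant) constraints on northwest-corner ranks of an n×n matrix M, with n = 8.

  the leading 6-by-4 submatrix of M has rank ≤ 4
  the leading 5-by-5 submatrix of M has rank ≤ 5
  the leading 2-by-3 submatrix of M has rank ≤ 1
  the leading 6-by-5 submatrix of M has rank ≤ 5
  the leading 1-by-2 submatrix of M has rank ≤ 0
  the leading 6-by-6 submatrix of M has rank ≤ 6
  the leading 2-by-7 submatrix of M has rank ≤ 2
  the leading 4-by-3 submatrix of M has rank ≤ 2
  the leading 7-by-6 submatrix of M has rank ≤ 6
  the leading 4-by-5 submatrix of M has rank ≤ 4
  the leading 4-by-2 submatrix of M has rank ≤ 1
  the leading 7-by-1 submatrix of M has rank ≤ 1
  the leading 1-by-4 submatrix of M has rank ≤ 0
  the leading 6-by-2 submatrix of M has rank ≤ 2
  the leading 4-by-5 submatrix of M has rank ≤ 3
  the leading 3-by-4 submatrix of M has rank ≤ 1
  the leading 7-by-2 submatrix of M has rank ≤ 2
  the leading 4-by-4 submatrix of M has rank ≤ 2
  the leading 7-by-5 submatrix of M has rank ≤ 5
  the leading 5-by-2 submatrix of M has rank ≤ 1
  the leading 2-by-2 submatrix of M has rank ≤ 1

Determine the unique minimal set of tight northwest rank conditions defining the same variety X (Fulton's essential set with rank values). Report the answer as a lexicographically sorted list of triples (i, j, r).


Computing R[i][j] = min implied NW-rank bound (n=8, 21 conditions):

  row 1: 0 | 0 | 0 | 0 | 1 | 1 | 1 | 1
  row 2: 1 | 1 | 1 | 1 | 2 | 2 | 2 | 2
  row 3: 1 | 1 | 1 | 1 | 2 | 3 | 3 | 3
  row 4: 1 | 1 | 2 | 2 | 3 | 4 | 4 | 4
  row 5: 1 | 1 | 2 | 3 | 4 | 5 | 5 | 5
  row 6: 1 | 2 | 3 | 4 | 5 | 6 | 6 | 6
  row 7: 1 | 2 | 3 | 4 | 5 | 6 | 7 | 7
  row 8: 1 | 2 | 3 | 4 | 5 | 6 | 7 | 8

so w = (5, 1, 6, 3, 4, 2, 7, 8).

Fulton essential set (3 of the 9 Rothe cells):

[(1, 4, 0), (3, 4, 1), (5, 2, 1)]


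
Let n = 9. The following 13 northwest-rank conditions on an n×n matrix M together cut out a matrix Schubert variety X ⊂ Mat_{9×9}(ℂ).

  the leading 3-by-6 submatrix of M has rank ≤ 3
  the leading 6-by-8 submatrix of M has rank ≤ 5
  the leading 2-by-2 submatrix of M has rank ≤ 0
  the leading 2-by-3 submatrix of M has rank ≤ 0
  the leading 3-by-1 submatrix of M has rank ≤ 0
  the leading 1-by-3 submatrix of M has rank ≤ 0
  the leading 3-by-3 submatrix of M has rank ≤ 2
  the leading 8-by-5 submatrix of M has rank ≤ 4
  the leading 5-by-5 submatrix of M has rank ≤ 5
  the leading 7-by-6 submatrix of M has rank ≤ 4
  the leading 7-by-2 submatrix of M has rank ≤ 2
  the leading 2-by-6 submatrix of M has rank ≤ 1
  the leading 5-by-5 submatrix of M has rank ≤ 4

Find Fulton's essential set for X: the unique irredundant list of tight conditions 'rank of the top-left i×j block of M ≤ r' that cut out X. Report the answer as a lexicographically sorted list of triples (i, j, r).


Computing R[i][j] = min implied NW-rank bound (n=9, 13 conditions):

  0  0  0  1  1  1  1  1  1
  0  0  0  1  1  1  2  2  2
  0  1  1  2  2  2  3  3  3
  1  2  2  3  3  3  4  4  4
  1  2  3  4  4  4  5  5  5
  1  2  3  4  4  4  5  5  6
  1  2  3  4  4  4  5  6  7
  1  2  3  4  4  5  6  7  8
  1  2  3  4  5  6  7  8  9

the unique w with this rank table is (4, 7, 2, 1, 3, 9, 8, 6, 5).

|D(w)|=15, |Ess(w)|=6:

[(2, 3, 0), (2, 6, 1), (3, 1, 0), (6, 8, 5), (7, 6, 4), (8, 5, 4)]


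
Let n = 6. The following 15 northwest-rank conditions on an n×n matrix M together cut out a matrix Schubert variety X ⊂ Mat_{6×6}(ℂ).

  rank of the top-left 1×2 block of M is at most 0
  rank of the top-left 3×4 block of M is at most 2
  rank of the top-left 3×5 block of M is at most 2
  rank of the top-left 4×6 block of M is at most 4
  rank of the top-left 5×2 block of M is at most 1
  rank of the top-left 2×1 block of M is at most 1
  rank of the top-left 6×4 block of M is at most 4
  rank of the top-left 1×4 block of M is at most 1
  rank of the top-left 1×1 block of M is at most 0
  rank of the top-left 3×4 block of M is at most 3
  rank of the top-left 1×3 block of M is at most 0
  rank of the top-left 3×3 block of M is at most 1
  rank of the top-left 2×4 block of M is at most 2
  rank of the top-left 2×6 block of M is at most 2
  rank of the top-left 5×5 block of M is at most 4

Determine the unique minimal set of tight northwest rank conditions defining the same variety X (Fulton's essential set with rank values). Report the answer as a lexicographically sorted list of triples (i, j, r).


Reconstructing r_w from the 15 given conditions:

  i=1: 0  0  0  1  1  1
  i=2: 1  1  1  2  2  2
  i=3: 1  1  1  2  2  3
  i=4: 1  1  2  3  3  4
  i=5: 1  1  2  3  4  5
  i=6: 1  2  3  4  5  6

second differences of R give the permutation w = (4, 1, 6, 3, 5, 2).

ℓ(w)=8; the 4 essential cells (i,j,r):

[(1, 3, 0), (3, 3, 1), (3, 5, 2), (5, 2, 1)]


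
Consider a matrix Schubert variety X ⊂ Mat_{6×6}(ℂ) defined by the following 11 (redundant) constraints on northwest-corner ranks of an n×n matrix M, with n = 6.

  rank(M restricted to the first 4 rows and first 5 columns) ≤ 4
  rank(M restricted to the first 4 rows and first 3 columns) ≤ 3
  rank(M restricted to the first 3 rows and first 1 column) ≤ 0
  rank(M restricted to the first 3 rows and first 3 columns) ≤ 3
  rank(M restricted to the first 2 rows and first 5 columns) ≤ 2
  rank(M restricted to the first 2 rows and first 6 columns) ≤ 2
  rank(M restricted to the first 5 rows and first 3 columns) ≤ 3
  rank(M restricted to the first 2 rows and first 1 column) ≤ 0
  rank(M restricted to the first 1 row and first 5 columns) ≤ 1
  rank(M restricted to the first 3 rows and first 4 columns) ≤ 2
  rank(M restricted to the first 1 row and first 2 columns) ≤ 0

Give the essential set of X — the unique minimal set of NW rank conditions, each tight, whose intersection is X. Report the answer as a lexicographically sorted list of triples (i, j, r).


Recovering R(i,j) via the rank-extension bound from the 11 conditions:

  i=1: 0 | 0 | 1 | 1 | 1 | 1
  i=2: 0 | 1 | 2 | 2 | 2 | 2
  i=3: 0 | 1 | 2 | 2 | 3 | 3
  i=4: 1 | 2 | 3 | 3 | 4 | 4
  i=5: 1 | 2 | 3 | 4 | 5 | 5
  i=6: 1 | 2 | 3 | 4 | 5 | 6

second differences of R give the permutation w = (3, 2, 5, 1, 4, 6).

Fulton essential set (3 of the 5 Rothe cells):

[(1, 2, 0), (3, 1, 0), (3, 4, 2)]


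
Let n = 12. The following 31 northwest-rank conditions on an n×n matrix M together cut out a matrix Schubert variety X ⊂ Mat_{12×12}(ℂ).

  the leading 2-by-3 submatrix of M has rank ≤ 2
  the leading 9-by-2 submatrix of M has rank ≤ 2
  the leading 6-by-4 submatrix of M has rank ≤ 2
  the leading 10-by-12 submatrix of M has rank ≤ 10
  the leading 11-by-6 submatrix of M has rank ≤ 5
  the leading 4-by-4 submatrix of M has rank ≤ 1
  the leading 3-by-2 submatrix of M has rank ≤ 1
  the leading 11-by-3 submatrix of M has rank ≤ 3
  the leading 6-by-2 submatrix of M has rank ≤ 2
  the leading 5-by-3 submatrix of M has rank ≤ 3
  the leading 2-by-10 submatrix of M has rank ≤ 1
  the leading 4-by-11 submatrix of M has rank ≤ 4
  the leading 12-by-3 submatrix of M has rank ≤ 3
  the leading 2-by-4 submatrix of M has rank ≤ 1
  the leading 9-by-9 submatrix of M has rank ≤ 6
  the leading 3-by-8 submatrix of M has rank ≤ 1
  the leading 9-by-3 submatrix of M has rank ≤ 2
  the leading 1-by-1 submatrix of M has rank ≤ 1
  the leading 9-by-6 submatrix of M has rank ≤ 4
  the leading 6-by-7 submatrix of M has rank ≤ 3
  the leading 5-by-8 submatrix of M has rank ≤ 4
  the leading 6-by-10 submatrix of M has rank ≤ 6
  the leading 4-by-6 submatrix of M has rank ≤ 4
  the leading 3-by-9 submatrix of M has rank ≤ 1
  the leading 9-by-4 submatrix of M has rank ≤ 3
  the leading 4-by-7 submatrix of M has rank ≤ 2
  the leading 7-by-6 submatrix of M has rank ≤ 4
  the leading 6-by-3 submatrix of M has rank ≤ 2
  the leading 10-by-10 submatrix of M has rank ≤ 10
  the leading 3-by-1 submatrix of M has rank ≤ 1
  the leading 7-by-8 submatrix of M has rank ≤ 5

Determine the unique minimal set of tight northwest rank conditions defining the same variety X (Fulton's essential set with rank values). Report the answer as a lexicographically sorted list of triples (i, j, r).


Reconstructing r_w from the 31 given conditions:

  1 | 1 | 1 | 1 | 1 | 1 | 1 | 1 | 1 | 1 | 1 | 1
  1 | 1 | 1 | 1 | 1 | 1 | 1 | 1 | 1 | 1 | 2 | 2
  1 | 1 | 1 | 1 | 1 | 1 | 1 | 1 | 1 | 2 | 3 | 3
  1 | 1 | 1 | 1 | 2 | 2 | 2 | 2 | 2 | 3 | 4 | 4
  1 | 2 | 2 | 2 | 3 | 3 | 3 | 3 | 3 | 4 | 5 | 5
  1 | 2 | 2 | 2 | 3 | 3 | 3 | 4 | 4 | 5 | 6 | 6
  1 | 2 | 2 | 3 | 4 | 4 | 4 | 5 | 5 | 6 | 7 | 7
  1 | 2 | 2 | 3 | 4 | 4 | 5 | 6 | 6 | 7 | 8 | 8
  1 | 2 | 2 | 3 | 4 | 4 | 5 | 6 | 6 | 7 | 8 | 9
  1 | 2 | 3 | 4 | 5 | 5 | 6 | 7 | 7 | 8 | 9 | 10
  1 | 2 | 3 | 4 | 5 | 5 | 6 | 7 | 8 | 9 | 10 | 11
  1 | 2 | 3 | 4 | 5 | 6 | 7 | 8 | 9 | 10 | 11 | 12

hence w(1..12) = (1, 11, 10, 5, 2, 8, 4, 7, 12, 3, 9, 6).

9 SE-corners of the 31-cell Rothe diagram give Ess(w):

[(2, 10, 1), (3, 9, 1), (4, 4, 1), (6, 4, 2), (6, 7, 3), (9, 3, 2), (9, 6, 4), (9, 9, 6), (11, 6, 5)]


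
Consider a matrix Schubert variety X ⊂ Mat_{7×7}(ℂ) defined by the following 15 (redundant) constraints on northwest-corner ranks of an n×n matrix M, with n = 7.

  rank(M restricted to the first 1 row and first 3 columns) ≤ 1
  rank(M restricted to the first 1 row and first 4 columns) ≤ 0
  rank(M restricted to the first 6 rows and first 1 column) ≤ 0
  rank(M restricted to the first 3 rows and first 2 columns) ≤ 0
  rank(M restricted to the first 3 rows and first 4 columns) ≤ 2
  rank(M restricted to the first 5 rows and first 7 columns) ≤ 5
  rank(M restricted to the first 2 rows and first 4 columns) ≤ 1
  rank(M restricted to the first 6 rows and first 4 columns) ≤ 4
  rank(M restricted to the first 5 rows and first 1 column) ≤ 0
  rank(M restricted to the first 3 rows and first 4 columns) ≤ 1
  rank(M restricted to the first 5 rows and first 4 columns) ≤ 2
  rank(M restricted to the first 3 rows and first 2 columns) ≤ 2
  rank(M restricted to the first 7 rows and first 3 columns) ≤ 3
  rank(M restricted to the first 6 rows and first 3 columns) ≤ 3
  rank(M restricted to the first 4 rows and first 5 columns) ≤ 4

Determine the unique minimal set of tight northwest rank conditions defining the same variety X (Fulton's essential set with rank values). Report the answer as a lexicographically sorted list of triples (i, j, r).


Propagating the 15 rank bounds to every northwest block:

  row 1: 0  0  0  0  1  1  1
  row 2: 0  0  1  1  2  2  2
  row 3: 0  0  1  1  2  3  3
  row 4: 0  1  2  2  3  4  4
  row 5: 0  1  2  2  3  4  5
  row 6: 0  1  2  3  4  5  6
  row 7: 1  2  3  4  5  6  7

so w = (5, 3, 6, 2, 7, 4, 1).

|D(w)|=13, |Ess(w)|=5:

[(1, 4, 0), (3, 2, 0), (3, 4, 1), (5, 4, 2), (6, 1, 0)]


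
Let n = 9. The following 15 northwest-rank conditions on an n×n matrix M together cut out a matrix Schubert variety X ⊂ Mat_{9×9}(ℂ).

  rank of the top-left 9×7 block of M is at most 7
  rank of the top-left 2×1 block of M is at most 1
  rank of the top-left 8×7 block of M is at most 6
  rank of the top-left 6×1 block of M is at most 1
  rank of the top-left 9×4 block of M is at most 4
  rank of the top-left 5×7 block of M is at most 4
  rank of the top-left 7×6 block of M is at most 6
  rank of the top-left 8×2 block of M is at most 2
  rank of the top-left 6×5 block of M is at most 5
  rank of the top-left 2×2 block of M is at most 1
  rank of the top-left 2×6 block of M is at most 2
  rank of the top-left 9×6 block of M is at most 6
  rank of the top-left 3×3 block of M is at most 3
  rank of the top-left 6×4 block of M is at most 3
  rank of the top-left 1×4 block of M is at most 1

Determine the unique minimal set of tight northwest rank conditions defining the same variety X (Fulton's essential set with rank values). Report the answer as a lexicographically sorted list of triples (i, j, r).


Propagating the 15 rank bounds to every northwest block:

  R[1]: 1 1 1 1 1 1 1 1 1
  R[2]: 1 1 2 2 2 2 2 2 2
  R[3]: 1 2 3 3 3 3 3 3 3
  R[4]: 1 2 3 3 4 4 4 4 4
  R[5]: 1 2 3 3 4 4 4 5 5
  R[6]: 1 2 3 3 4 5 5 6 6
  R[7]: 1 2 3 4 5 6 6 7 7
  R[8]: 1 2 3 4 5 6 6 7 8
  R[9]: 1 2 3 4 5 6 7 8 9

reading off 1-entries of Δ²R: w = (1, 3, 2, 5, 8, 6, 4, 9, 7).

Rothe diagram D(w) (7 cells), 4 SE-corners (essential conditions):

[(2, 2, 1), (5, 7, 4), (6, 4, 3), (8, 7, 6)]


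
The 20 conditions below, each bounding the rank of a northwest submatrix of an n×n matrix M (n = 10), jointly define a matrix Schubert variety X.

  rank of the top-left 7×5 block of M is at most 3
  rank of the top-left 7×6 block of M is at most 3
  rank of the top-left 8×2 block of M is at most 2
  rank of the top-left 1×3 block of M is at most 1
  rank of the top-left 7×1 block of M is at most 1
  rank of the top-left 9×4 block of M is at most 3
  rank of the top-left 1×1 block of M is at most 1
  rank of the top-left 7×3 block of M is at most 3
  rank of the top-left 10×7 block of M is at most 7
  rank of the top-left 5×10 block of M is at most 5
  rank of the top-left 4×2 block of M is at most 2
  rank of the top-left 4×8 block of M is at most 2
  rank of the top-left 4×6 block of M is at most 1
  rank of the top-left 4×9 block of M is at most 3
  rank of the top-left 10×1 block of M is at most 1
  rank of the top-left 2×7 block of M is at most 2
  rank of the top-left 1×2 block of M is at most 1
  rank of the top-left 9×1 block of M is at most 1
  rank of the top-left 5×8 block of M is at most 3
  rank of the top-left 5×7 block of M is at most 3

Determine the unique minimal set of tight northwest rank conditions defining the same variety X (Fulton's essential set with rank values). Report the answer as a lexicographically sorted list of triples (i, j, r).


Recovering R(i,j) via the rank-extension bound from the 20 conditions:

  R[1]: 1  1  1  1  1  1  1  1  1  1
  R[2]: 1  1  1  1  1  1  2  2  2  2
  R[3]: 1  1  1  1  1  1  2  2  3  3
  R[4]: 1  1  1  1  1  1  2  2  3  4
  R[5]: 1  2  2  2  2  2  3  3  4  5
  R[6]: 1  2  3  3  3  3  4  4  5  6
  R[7]: 1  2  3  3  3  3  4  5  6  7
  R[8]: 1  2  3  3  4  4  5  6  7  8
  R[9]: 1  2  3  3  4  5  6  7  8  9
  R[10]: 1  2  3  4  5  6  7  8  9  10

second differences of R give the permutation w = (1, 7, 9, 10, 2, 3, 8, 5, 6, 4).

Rothe diagram D(w) (22 cells), 4 SE-corners (essential conditions):

[(4, 6, 1), (4, 8, 2), (7, 6, 3), (9, 4, 3)]


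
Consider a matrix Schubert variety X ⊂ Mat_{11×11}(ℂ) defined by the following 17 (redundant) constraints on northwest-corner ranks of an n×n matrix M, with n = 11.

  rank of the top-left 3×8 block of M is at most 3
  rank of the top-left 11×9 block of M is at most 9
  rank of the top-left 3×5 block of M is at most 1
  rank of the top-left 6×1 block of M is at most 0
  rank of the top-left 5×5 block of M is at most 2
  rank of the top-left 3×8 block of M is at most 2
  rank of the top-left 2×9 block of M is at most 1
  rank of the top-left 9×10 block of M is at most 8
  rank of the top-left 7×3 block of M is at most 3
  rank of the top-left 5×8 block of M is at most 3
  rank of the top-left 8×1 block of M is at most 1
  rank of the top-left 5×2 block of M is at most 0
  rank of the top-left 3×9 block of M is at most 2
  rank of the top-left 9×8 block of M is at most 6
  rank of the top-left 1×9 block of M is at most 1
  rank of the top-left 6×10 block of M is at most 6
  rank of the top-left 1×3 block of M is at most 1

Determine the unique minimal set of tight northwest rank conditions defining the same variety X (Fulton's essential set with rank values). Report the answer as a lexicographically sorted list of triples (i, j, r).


Rank table r_w(11×11) implied by the 17 constraints:

  R[1]: 0 | 0 | 1 | 1 | 1 | 1 | 1 | 1 | 1 | 1 | 1
  R[2]: 0 | 0 | 1 | 1 | 1 | 1 | 1 | 1 | 1 | 2 | 2
  R[3]: 0 | 0 | 1 | 1 | 1 | 2 | 2 | 2 | 2 | 3 | 3
  R[4]: 0 | 0 | 1 | 2 | 2 | 3 | 3 | 3 | 3 | 4 | 4
  R[5]: 0 | 0 | 1 | 2 | 2 | 3 | 3 | 3 | 4 | 5 | 5
  R[6]: 0 | 1 | 2 | 3 | 3 | 4 | 4 | 4 | 5 | 6 | 6
  R[7]: 1 | 2 | 3 | 4 | 4 | 5 | 5 | 5 | 6 | 7 | 7
  R[8]: 1 | 2 | 3 | 4 | 5 | 6 | 6 | 6 | 7 | 8 | 8
  R[9]: 1 | 2 | 3 | 4 | 5 | 6 | 6 | 6 | 7 | 8 | 9
  R[10]: 1 | 2 | 3 | 4 | 5 | 6 | 7 | 7 | 8 | 9 | 10
  R[11]: 1 | 2 | 3 | 4 | 5 | 6 | 7 | 8 | 9 | 10 | 11

reading off 1-entries of Δ²R: w = (3, 10, 6, 4, 9, 2, 1, 5, 11, 7, 8).

ℓ(w)=24; the 7 essential cells (i,j,r):

[(2, 9, 1), (3, 5, 1), (5, 2, 0), (5, 5, 2), (5, 8, 3), (6, 1, 0), (9, 8, 6)]


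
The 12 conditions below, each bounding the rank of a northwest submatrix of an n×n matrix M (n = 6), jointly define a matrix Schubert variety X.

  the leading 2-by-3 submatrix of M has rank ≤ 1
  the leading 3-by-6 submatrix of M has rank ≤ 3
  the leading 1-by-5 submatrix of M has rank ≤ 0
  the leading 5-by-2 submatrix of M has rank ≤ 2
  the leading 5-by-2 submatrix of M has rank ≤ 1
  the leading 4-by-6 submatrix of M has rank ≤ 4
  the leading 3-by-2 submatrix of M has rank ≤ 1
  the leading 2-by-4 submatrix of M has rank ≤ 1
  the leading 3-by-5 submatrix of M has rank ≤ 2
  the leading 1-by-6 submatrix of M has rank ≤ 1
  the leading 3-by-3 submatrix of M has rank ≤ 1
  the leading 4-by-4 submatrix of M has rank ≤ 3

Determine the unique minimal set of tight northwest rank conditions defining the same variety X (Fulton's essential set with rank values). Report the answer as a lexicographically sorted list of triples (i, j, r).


Reconstructing r_w from the 12 given conditions:

  0 0 0 0 0 1
  1 1 1 1 1 2
  1 1 1 2 2 3
  1 1 2 3 3 4
  1 1 2 3 4 5
  1 2 3 4 5 6

hence w(1..6) = (6, 1, 4, 3, 5, 2).

Fulton essential set (3 of the 9 Rothe cells):

[(1, 5, 0), (3, 3, 1), (5, 2, 1)]


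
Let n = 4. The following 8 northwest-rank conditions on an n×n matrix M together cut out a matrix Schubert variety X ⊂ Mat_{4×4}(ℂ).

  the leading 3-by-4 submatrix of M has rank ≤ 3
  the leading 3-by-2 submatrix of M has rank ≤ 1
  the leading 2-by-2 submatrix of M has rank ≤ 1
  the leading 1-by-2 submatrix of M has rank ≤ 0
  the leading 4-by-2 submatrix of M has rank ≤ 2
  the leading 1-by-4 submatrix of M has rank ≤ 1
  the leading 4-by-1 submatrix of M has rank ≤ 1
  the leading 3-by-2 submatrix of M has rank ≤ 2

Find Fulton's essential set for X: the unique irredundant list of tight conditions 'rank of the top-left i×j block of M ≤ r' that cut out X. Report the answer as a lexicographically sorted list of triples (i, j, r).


The tightest implied rank at each (i,j), from the 8 conditions:

  i=1: 0  0  1  1
  i=2: 1  1  2  2
  i=3: 1  1  2  3
  i=4: 1  2  3  4

the unique w with this rank table is (3, 1, 4, 2).

ℓ(w)=3; the 2 essential cells (i,j,r):

[(1, 2, 0), (3, 2, 1)]


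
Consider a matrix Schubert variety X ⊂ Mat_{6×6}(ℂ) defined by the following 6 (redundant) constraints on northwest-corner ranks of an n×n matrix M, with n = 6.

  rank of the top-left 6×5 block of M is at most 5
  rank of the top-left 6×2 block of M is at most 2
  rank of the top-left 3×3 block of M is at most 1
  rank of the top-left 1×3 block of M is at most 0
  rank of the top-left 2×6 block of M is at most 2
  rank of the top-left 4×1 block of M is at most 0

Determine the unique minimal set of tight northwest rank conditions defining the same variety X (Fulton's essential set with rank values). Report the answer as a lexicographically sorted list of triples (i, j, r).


Computing R[i][j] = min implied NW-rank bound (n=6, 6 conditions):

  R[1]: 0, 0, 0, 1, 1, 1
  R[2]: 0, 1, 1, 2, 2, 2
  R[3]: 0, 1, 1, 2, 3, 3
  R[4]: 0, 1, 2, 3, 4, 4
  R[5]: 1, 2, 3, 4, 5, 5
  R[6]: 1, 2, 3, 4, 5, 6

hence w(1..6) = (4, 2, 5, 3, 1, 6).

Fulton essential set (3 of the 7 Rothe cells):

[(1, 3, 0), (3, 3, 1), (4, 1, 0)]


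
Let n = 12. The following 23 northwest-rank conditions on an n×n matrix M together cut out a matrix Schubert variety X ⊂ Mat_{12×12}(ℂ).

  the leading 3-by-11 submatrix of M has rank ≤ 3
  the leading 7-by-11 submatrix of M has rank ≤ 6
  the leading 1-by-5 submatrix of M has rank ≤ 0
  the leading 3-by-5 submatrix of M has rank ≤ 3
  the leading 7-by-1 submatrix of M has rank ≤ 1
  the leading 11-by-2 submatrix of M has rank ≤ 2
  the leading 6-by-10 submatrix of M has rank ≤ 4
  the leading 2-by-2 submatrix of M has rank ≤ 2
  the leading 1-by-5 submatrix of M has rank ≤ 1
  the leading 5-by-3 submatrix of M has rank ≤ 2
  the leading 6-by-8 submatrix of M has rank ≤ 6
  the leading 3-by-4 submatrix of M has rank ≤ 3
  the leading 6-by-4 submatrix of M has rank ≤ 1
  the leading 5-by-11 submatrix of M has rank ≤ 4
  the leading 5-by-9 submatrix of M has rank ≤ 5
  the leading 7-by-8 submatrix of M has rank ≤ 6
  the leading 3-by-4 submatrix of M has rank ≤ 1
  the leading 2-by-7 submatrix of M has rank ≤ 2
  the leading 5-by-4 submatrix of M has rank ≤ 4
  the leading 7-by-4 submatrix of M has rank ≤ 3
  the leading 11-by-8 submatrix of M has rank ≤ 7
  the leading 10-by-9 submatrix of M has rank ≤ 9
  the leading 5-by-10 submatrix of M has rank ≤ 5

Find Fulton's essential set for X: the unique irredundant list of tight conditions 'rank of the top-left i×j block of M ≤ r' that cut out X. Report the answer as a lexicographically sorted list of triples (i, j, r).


Recovering R(i,j) via the rank-extension bound from the 23 conditions:

  R[1]: 0, 0, 0, 0, 0, 1, 1, 1, 1, 1, 1, 1
  R[2]: 1, 1, 1, 1, 1, 2, 2, 2, 2, 2, 2, 2
  R[3]: 1, 1, 1, 1, 2, 3, 3, 3, 3, 3, 3, 3
  R[4]: 1, 1, 1, 1, 2, 3, 4, 4, 4, 4, 4, 4
  R[5]: 1, 1, 1, 1, 2, 3, 4, 4, 4, 4, 4, 5
  R[6]: 1, 1, 1, 1, 2, 3, 4, 4, 4, 4, 5, 6
  R[7]: 1, 2, 2, 2, 3, 4, 5, 5, 5, 5, 6, 7
  R[8]: 1, 2, 3, 3, 4, 5, 6, 6, 6, 6, 7, 8
  R[9]: 1, 2, 3, 4, 5, 6, 7, 7, 7, 7, 8, 9
  R[10]: 1, 2, 3, 4, 5, 6, 7, 7, 8, 8, 9, 10
  R[11]: 1, 2, 3, 4, 5, 6, 7, 7, 8, 9, 10, 11
  R[12]: 1, 2, 3, 4, 5, 6, 7, 8, 9, 10, 11, 12

reading off 1-entries of Δ²R: w = (6, 1, 5, 7, 12, 11, 2, 3, 4, 9, 10, 8).

ℓ(w)=26; the 5 essential cells (i,j,r):

[(1, 5, 0), (5, 11, 4), (6, 4, 1), (6, 10, 4), (11, 8, 7)]


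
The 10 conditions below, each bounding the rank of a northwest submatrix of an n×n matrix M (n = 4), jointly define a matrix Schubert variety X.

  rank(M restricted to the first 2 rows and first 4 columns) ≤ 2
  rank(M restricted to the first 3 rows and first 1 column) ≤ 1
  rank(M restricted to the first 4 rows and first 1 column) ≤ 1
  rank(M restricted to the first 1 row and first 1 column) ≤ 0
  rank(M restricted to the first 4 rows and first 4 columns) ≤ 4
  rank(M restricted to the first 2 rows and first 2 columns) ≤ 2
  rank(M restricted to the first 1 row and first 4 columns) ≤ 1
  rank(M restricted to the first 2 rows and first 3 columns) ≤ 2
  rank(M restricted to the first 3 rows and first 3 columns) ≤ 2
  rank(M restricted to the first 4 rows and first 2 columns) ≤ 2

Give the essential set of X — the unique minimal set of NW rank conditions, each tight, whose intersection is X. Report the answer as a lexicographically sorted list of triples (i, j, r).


Reconstructing r_w from the 10 given conditions:

  i=1: 0 | 1 | 1 | 1
  i=2: 1 | 2 | 2 | 2
  i=3: 1 | 2 | 2 | 3
  i=4: 1 | 2 | 3 | 4

second differences of R give the permutation w = (2, 1, 4, 3).

ℓ(w)=2; the 2 essential cells (i,j,r):

[(1, 1, 0), (3, 3, 2)]


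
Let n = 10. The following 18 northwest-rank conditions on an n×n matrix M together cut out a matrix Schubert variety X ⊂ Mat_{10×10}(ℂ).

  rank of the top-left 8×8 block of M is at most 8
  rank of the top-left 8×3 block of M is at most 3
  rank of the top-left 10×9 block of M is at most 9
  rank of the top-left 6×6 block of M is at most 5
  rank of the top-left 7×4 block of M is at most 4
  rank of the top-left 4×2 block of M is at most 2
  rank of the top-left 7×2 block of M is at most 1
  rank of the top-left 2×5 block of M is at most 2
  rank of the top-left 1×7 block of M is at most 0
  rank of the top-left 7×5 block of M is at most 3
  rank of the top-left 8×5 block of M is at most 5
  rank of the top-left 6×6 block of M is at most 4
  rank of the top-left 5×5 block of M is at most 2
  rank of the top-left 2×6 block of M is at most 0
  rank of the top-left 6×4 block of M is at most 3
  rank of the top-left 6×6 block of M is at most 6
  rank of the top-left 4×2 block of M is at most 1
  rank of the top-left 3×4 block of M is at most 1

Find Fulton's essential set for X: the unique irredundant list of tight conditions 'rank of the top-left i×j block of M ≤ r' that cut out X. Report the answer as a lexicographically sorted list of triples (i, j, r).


Propagating the 18 rank bounds to every northwest block:

  row 1: 0, 0, 0, 0, 0, 0, 0, 1, 1, 1
  row 2: 0, 0, 0, 0, 0, 0, 1, 2, 2, 2
  row 3: 1, 1, 1, 1, 1, 1, 2, 3, 3, 3
  row 4: 1, 1, 2, 2, 2, 2, 3, 4, 4, 4
  row 5: 1, 1, 2, 2, 2, 3, 4, 5, 5, 5
  row 6: 1, 1, 2, 3, 3, 4, 5, 6, 6, 6
  row 7: 1, 1, 2, 3, 3, 4, 5, 6, 7, 7
  row 8: 1, 2, 3, 4, 4, 5, 6, 7, 8, 8
  row 9: 1, 2, 3, 4, 5, 6, 7, 8, 9, 9
  row 10: 1, 2, 3, 4, 5, 6, 7, 8, 9, 10

hence w(1..10) = (8, 7, 1, 3, 6, 4, 9, 2, 5, 10).

D(w) has 20 cells with 5 SE-corners; essential set:

[(1, 7, 0), (2, 6, 0), (5, 5, 2), (7, 2, 1), (7, 5, 3)]


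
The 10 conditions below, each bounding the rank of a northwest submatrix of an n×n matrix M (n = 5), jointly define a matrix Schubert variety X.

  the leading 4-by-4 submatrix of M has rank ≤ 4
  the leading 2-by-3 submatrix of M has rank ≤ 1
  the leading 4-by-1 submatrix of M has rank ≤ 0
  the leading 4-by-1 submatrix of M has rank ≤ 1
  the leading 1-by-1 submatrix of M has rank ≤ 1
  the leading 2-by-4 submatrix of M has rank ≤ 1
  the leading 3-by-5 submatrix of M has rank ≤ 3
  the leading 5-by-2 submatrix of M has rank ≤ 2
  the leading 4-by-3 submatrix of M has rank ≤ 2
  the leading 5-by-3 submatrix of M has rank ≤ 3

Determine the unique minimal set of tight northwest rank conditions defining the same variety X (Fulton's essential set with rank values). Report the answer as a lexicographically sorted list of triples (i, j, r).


Recovering R(i,j) via the rank-extension bound from the 10 conditions:

  i=1: 0, 1, 1, 1, 1
  i=2: 0, 1, 1, 1, 2
  i=3: 0, 1, 2, 2, 3
  i=4: 0, 1, 2, 3, 4
  i=5: 1, 2, 3, 4, 5

the unique w with this rank table is (2, 5, 3, 4, 1).

Fulton essential set (2 of the 6 Rothe cells):

[(2, 4, 1), (4, 1, 0)]


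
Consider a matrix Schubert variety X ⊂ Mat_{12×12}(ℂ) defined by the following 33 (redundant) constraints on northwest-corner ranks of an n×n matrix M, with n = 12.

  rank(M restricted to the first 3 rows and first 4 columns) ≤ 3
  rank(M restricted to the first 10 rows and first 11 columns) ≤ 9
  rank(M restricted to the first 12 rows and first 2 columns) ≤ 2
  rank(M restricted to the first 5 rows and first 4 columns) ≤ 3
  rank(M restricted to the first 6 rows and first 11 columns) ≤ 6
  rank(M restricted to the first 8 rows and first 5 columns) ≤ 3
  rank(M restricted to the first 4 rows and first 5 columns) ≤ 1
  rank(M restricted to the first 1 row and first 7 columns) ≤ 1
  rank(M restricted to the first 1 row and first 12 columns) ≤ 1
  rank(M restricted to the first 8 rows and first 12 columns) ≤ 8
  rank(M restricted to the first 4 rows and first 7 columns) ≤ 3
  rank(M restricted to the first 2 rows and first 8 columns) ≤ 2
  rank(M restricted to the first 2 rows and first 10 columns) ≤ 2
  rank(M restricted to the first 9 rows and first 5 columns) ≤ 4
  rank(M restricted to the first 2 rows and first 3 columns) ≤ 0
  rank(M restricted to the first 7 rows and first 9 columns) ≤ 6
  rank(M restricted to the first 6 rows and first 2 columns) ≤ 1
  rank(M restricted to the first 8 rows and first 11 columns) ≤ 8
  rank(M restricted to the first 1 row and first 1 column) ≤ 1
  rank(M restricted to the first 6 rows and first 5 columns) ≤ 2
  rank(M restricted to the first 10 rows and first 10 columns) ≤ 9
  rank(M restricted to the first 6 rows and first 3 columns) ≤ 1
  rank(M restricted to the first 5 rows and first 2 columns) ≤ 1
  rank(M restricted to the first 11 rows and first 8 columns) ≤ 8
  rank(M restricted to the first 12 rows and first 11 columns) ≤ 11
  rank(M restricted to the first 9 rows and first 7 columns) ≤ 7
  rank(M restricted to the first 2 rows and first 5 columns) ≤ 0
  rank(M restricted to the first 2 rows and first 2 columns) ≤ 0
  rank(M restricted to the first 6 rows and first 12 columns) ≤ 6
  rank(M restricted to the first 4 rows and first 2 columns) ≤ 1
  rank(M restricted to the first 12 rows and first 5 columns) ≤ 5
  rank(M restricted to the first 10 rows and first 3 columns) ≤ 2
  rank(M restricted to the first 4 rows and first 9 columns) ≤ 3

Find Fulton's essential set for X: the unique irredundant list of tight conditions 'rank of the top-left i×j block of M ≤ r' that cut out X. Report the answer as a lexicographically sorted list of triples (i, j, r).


Propagating the 33 rank bounds to every northwest block:

  i=1: 0, 0, 0, 0, 0, 1, 1, 1, 1, 1, 1, 1
  i=2: 0, 0, 0, 0, 0, 1, 2, 2, 2, 2, 2, 2
  i=3: 1, 1, 1, 1, 1, 2, 3, 3, 3, 3, 3, 3
  i=4: 1, 1, 1, 1, 1, 2, 3, 3, 3, 4, 4, 4
  i=5: 1, 1, 1, 2, 2, 3, 4, 4, 4, 5, 5, 5
  i=6: 1, 1, 1, 2, 2, 3, 4, 5, 5, 6, 6, 6
  i=7: 1, 2, 2, 3, 3, 4, 5, 6, 6, 7, 7, 7
  i=8: 1, 2, 2, 3, 3, 4, 5, 6, 7, 8, 8, 8
  i=9: 1, 2, 2, 3, 4, 5, 6, 7, 8, 9, 9, 9
  i=10: 1, 2, 2, 3, 4, 5, 6, 7, 8, 9, 9, 10
  i=11: 1, 2, 3, 4, 5, 6, 7, 8, 9, 10, 10, 11
  i=12: 1, 2, 3, 4, 5, 6, 7, 8, 9, 10, 11, 12

the unique w with this rank table is (6, 7, 1, 10, 4, 8, 2, 9, 5, 12, 3, 11).

8 SE-corners of the 26-cell Rothe diagram give Ess(w):

[(2, 5, 0), (4, 5, 1), (4, 9, 3), (6, 3, 1), (6, 5, 2), (8, 5, 3), (10, 3, 2), (10, 11, 9)]


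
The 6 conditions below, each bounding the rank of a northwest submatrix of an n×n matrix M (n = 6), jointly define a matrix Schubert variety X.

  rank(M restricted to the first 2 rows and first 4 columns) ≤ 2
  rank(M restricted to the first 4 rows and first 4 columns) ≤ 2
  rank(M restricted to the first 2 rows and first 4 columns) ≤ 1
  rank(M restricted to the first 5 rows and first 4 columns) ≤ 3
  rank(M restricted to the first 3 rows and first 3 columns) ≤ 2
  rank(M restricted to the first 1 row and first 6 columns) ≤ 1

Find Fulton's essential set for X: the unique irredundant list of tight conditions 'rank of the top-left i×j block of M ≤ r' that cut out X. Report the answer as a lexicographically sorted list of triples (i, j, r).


Propagating the 6 rank bounds to every northwest block:

  1 1 1 1 1 1
  1 1 1 1 2 2
  1 2 2 2 3 3
  1 2 2 2 3 4
  1 2 3 3 4 5
  1 2 3 4 5 6

the unique w with this rank table is (1, 5, 2, 6, 3, 4).

D(w) has 5 cells with 2 SE-corners; essential set:

[(2, 4, 1), (4, 4, 2)]


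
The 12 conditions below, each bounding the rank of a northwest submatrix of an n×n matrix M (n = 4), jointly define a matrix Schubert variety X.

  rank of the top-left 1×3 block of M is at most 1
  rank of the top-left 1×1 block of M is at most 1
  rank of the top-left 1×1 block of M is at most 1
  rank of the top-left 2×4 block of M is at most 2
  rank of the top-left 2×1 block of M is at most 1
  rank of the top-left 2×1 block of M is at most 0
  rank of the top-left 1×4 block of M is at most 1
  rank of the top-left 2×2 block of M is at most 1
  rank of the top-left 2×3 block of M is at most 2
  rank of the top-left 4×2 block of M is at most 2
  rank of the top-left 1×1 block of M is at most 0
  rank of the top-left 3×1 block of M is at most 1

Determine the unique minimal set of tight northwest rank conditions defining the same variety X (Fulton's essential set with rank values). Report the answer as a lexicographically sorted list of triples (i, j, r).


Reconstructing r_w from the 12 given conditions:

  i=1: 0, 1, 1, 1
  i=2: 0, 1, 2, 2
  i=3: 1, 2, 3, 3
  i=4: 1, 2, 3, 4

reading off 1-entries of Δ²R: w = (2, 3, 1, 4).

1 SE-corner of the 2-cell Rothe diagram gives Ess(w):

[(2, 1, 0)]


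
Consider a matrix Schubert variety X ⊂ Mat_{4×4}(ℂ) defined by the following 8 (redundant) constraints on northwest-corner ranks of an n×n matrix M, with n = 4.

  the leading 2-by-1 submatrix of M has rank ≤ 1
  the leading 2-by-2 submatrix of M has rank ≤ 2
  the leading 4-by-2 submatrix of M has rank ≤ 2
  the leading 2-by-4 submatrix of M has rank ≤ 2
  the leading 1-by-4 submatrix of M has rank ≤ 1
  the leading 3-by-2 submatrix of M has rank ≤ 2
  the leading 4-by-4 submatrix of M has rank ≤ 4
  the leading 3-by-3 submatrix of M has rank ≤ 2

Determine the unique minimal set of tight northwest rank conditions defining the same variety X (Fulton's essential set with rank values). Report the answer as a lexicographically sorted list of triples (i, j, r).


Propagating the 8 rank bounds to every northwest block:

  row 1: 1 1 1 1
  row 2: 1 2 2 2
  row 3: 1 2 2 3
  row 4: 1 2 3 4

hence w(1..4) = (1, 2, 4, 3).

|D(w)|=1, |Ess(w)|=1:

[(3, 3, 2)]


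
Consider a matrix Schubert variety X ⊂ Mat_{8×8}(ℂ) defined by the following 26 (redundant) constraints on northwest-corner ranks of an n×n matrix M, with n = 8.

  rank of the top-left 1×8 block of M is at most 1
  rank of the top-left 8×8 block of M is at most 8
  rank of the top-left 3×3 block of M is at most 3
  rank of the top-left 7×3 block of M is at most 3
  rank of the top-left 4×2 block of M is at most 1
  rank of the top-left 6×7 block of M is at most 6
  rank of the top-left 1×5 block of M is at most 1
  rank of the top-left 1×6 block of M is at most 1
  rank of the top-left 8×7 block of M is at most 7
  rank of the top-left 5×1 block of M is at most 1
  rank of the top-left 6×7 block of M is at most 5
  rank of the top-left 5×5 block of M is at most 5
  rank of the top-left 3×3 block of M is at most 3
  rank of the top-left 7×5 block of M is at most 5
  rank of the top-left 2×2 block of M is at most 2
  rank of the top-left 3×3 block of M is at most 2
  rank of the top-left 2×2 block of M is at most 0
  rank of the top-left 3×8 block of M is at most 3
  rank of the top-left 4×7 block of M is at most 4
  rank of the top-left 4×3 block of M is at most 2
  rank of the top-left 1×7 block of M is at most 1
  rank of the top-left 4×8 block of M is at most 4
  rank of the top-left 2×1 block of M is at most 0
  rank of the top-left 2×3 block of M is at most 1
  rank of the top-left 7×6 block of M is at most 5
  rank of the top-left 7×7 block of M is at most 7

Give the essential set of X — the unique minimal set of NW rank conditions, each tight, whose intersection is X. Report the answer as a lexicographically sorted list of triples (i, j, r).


Recovering R(i,j) via the rank-extension bound from the 26 conditions:

  row 1: 0 0 1 1 1 1 1 1
  row 2: 0 0 1 2 2 2 2 2
  row 3: 1 1 2 3 3 3 3 3
  row 4: 1 1 2 3 4 4 4 4
  row 5: 1 2 3 4 5 5 5 5
  row 6: 1 2 3 4 5 5 5 6
  row 7: 1 2 3 4 5 5 6 7
  row 8: 1 2 3 4 5 6 7 8

reading off 1-entries of Δ²R: w = (3, 4, 1, 5, 2, 8, 7, 6).

ℓ(w)=8; the 4 essential cells (i,j,r):

[(2, 2, 0), (4, 2, 1), (6, 7, 5), (7, 6, 5)]


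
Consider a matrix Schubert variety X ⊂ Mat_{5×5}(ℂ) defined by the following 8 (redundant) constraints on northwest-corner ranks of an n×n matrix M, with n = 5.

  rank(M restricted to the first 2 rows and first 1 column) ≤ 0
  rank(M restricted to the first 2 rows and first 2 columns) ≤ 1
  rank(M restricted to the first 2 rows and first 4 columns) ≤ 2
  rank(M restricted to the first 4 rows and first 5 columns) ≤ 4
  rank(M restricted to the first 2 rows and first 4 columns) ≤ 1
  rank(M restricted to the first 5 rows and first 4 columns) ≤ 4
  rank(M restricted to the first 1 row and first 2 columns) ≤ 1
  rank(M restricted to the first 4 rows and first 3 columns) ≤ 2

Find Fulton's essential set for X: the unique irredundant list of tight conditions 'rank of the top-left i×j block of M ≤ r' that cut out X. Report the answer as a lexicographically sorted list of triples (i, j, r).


Reconstructing r_w from the 8 given conditions:

  0 1 1 1 1
  0 1 1 1 2
  1 2 2 2 3
  1 2 2 3 4
  1 2 3 4 5

so w = (2, 5, 1, 4, 3).

ℓ(w)=5; the 3 essential cells (i,j,r):

[(2, 1, 0), (2, 4, 1), (4, 3, 2)]


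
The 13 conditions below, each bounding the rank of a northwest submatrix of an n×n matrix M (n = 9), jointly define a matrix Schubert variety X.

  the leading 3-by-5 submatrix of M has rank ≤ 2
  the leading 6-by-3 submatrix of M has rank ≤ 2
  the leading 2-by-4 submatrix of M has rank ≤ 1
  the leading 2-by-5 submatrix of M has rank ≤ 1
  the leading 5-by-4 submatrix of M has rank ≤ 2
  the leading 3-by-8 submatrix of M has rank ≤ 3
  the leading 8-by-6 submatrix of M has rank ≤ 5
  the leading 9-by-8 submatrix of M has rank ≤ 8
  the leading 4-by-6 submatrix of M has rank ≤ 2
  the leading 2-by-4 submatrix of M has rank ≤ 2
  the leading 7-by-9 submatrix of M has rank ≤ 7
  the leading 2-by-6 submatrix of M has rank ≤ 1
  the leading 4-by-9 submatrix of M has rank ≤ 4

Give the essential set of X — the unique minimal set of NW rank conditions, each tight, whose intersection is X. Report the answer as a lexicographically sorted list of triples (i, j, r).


The tightest implied rank at each (i,j), from the 13 conditions:

  R[1]: 1  1  1  1  1  1  1  1  1
  R[2]: 1  1  1  1  1  1  2  2  2
  R[3]: 1  2  2  2  2  2  3  3  3
  R[4]: 1  2  2  2  2  2  3  4  4
  R[5]: 1  2  2  2  3  3  4  5  5
  R[6]: 1  2  2  3  4  4  5  6  6
  R[7]: 1  2  3  4  5  5  6  7  7
  R[8]: 1  2  3  4  5  5  6  7  8
  R[9]: 1  2  3  4  5  6  7  8  9

hence w(1..9) = (1, 7, 2, 8, 5, 4, 3, 9, 6).

ℓ(w)=13; the 5 essential cells (i,j,r):

[(2, 6, 1), (4, 6, 2), (5, 4, 2), (6, 3, 2), (8, 6, 5)]
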